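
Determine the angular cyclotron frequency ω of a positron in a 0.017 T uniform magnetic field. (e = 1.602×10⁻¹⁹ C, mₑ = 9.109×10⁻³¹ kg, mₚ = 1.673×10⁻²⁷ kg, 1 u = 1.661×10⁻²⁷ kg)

ω ≈ 3.0×10⁹ rad/s

ω = |q|B/m.
ω = (1.602×10⁻¹⁹)(0.017)/9.109×10⁻³¹ ≈ 3.0×10⁹ rad/s.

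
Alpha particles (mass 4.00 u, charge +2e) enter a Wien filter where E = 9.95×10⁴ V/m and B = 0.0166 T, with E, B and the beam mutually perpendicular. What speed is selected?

v = 5.99×10⁶ m/s

Straight-line motion ⇒ electric and magnetic forces cancel, so E = vB.
v = E/B = 9.95×10⁴/0.0166 = 5.99×10⁶ m/s.
The result is independent of the particle's charge and mass.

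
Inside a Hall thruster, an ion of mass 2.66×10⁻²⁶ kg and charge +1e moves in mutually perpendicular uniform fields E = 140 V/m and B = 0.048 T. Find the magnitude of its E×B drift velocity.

v_d ≈ 2900 m/s

In crossed fields the guiding centre drifts at v_d = |E×B|/B² = E/B, independent of charge and mass.
v_d = 140/0.048 = 2900 m/s.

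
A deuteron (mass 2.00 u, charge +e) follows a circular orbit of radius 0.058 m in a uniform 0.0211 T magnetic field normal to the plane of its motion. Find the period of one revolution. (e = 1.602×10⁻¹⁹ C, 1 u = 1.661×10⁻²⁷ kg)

T ≈ 6.17×10⁻⁶ s

The cyclotron period depends only on m, q, B: T = 2πm/(|q|B).
T = 2π(3.322×10⁻²⁷)/((1.602×10⁻¹⁹)(0.0211)) ≈ 6.17×10⁻⁶ s.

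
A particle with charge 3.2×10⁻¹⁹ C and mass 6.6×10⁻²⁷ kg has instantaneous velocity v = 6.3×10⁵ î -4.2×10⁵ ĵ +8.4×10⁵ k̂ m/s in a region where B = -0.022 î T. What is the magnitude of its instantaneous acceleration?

v×B = (0, -1.85×10⁴, -9240) N/C.
F = q v×B = (3.2×10⁻¹⁹ C)·(0, -1.85×10⁴, -9240) = (0, -5.91×10⁻¹⁵, -2.96×10⁻¹⁵) N.
|a| = |F|/m = 6.612×10⁻¹⁵/6.6×10⁻²⁷ ≈ 1.00×10¹² m/s².

|a| ≈ 1.00×10¹² m/s²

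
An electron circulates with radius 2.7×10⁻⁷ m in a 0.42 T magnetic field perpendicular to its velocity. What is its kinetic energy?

v = |q|Br/m, then KE = ½mv² = (qBr)²/(2m).
v = (1.602×10⁻¹⁹)(0.42)(2.7×10⁻⁷)/9.109×10⁻³¹ ≈ 1.994×10⁴ m/s.
KE = ½(9.109×10⁻³¹)(1.994×10⁴)² ≈ 1.8×10⁻²² J = 1.1×10⁻³ eV.

KE ≈ 1.1×10⁻³ eV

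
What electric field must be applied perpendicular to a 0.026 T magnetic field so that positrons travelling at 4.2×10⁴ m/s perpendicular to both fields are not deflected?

For straight-line motion qE = qvB, so E = vB.
E = 4.2×10⁴ × 0.026 = 1100 V/m.

E = 1100 V/m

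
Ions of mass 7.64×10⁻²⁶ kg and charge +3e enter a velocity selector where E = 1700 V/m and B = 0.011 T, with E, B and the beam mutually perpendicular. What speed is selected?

Zero net Lorentz force requires |qE| = |q v×B|, i.e. E = vB.
v = E/B = 1700/0.011 = 1.5×10⁵ m/s.

v = 1.5×10⁵ m/s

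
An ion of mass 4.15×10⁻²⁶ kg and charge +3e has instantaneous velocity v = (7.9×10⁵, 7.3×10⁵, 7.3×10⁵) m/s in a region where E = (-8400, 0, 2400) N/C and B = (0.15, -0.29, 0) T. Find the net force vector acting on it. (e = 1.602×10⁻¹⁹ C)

v×B = (2.12×10⁵, 1.10×10⁵, -3.39×10⁵) N/C.
E + v×B = (2.03×10⁵, 1.10×10⁵, -3.36×10⁵) N/C.
F = q(E + v×B) = (4.806×10⁻¹⁹ C)·(2.03×10⁵, 1.10×10⁵, -3.36×10⁵) = (9.77×10⁻¹⁴, 5.26×10⁻¹⁴, -1.62×10⁻¹³) N.

F ≈ (9.77×10⁻¹⁴, 5.26×10⁻¹⁴, -1.62×10⁻¹³) N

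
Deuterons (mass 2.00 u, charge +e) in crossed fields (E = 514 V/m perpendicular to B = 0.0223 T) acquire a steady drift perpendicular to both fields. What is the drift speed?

The steady drift has the magnetic force balancing the electric force, so v_d = E/B.
v_d = 514/0.0223 = 2.30×10⁴ m/s.

v_d ≈ 2.30×10⁴ m/s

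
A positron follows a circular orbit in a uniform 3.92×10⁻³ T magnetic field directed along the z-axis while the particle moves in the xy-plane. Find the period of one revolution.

The cyclotron period depends only on m, q, B: T = 2πm/(|q|B).
T = 2π(9.109×10⁻³¹)/((1.602×10⁻¹⁹)(3.92×10⁻³)) ≈ 9.11×10⁻⁹ s.

T ≈ 9.11×10⁻⁹ s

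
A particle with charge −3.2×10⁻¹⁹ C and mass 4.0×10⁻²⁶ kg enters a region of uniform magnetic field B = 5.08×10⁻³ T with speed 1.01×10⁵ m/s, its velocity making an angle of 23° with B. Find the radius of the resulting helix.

r ≈ 0.971 m

v⊥ = v sinθ = 1.01×10⁵·sin23° ≈ 3.946×10⁴ m/s.
r = m v⊥/(|q|B) = (4.0×10⁻²⁶)(3.946×10⁴)/((3.2×10⁻¹⁹)(5.08×10⁻³)) ≈ 0.971 m.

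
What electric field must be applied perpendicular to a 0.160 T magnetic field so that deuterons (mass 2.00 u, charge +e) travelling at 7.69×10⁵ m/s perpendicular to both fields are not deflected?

For straight-line motion qE = qvB, so E = vB.
E = 7.69×10⁵ × 0.160 = 1.23×10⁵ V/m.

E = 1.23×10⁵ V/m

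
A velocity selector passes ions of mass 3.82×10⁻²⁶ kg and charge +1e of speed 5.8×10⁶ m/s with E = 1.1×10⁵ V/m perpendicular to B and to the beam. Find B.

B = 0.019 T

Balance of forces in the selector: qE = qvB ⇒ B = E/v.
B = 1.1×10⁵/5.8×10⁶ = 0.019 T.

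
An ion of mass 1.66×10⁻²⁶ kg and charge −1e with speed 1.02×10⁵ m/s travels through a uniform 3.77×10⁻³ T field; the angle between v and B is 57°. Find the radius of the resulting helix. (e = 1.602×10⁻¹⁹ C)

r ≈ 2.35 m

v⊥ = v sinθ = 1.02×10⁵·sin57° ≈ 8.554×10⁴ m/s.
r = m v⊥/(|q|B) = (1.66×10⁻²⁶)(8.554×10⁴)/((1.602×10⁻¹⁹)(3.77×10⁻³)) ≈ 2.35 m.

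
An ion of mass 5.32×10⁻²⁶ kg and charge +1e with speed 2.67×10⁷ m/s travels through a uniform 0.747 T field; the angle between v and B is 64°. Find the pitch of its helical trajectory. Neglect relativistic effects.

p ≈ 32.7 m

v∥ = v cosθ = 2.67×10⁷·cos64° ≈ 1.170×10⁷ m/s.
T = 2πm/(|q|B) = 2π(5.32×10⁻²⁶)/((1.602×10⁻¹⁹)(0.747)) ≈ 2.793×10⁻⁶ s.
pitch = v∥ T = (1.170×10⁷)(2.793×10⁻⁶) ≈ 32.7 m.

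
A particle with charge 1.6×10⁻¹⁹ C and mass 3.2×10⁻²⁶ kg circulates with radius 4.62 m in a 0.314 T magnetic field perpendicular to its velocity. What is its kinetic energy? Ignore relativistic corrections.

v = |q|Br/m, then KE = ½mv² = (qBr)²/(2m).
v = (1.6×10⁻¹⁹)(0.314)(4.62)/3.2×10⁻²⁶ ≈ 7.253×10⁶ m/s.
KE = ½(3.2×10⁻²⁶)(7.253×10⁶)² ≈ 8.42×10⁻¹³ J.

KE ≈ 8.42×10⁻¹³ J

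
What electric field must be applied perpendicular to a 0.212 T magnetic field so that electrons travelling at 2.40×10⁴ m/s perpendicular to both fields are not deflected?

E = 5090 V/m

For straight-line motion qE = qvB, so E = vB.
E = 2.40×10⁴ × 0.212 = 5090 V/m.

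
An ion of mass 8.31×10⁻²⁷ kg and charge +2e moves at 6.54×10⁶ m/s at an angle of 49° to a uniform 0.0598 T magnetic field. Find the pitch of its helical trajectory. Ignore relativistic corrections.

p ≈ 11.7 m

v∥ = v cosθ = 6.54×10⁶·cos49° ≈ 4.291×10⁶ m/s.
T = 2πm/(|q|B) = 2π(8.31×10⁻²⁷)/((3.204×10⁻¹⁹)(0.0598)) ≈ 2.725×10⁻⁶ s.
pitch = v∥ T = (4.291×10⁶)(2.725×10⁻⁶) ≈ 11.7 m.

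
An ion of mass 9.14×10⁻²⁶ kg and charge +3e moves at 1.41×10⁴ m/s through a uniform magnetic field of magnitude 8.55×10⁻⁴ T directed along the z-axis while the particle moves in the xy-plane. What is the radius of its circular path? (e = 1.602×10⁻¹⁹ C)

The magnetic force provides the centripetal force: |q|vB = mv²/r.
r = mv/(|q|B) = (9.14×10⁻²⁶)(1.41×10⁴)/((4.806×10⁻¹⁹)(8.55×10⁻⁴)) ≈ 3.14 m.

r ≈ 3.14 m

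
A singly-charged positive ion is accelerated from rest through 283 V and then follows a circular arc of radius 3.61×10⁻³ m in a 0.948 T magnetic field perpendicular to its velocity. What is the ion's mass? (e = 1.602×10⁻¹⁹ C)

m ≈ 3.31×10⁻²⁷ kg

Combine |q|V = ½mv² and r = mv/(|q|B): eliminate v to get m = qB²r²/(2V).
m = (1.602×10⁻¹⁹)(0.948)²(3.61×10⁻³)²/(2·283) ≈ 3.31×10⁻²⁷ kg.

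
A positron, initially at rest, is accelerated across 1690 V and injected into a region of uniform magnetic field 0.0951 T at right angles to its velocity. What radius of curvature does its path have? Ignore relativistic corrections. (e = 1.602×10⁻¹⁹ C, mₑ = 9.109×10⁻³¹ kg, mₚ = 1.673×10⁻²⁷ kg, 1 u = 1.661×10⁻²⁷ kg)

r ≈ 1.46×10⁻³ m

Acceleration: |q|V = ½mv² ⇒ v = √(2|q|V/m) = √(2·1.602×10⁻¹⁹·1690/9.109×10⁻³¹) ≈ 2.438×10⁷ m/s.
In the field: r = mv/(|q|B) = (9.109×10⁻³¹)(2.438×10⁷)/((1.602×10⁻¹⁹)(0.0951)) ≈ 1.46×10⁻³ m.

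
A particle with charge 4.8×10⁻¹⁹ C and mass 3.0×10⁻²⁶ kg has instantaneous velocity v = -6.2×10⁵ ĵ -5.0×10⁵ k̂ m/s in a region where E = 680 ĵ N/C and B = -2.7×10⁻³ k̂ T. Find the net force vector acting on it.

F ≈ (8.04×10⁻¹⁶, 3.26×10⁻¹⁶, 0) N

v×B = (1670, 0, 0) N/C.
E + v×B = (1670, 680, 0) N/C.
F = q(E + v×B) = (4.8×10⁻¹⁹ C)·(1670, 680, 0) = (8.04×10⁻¹⁶, 3.26×10⁻¹⁶, 0) N.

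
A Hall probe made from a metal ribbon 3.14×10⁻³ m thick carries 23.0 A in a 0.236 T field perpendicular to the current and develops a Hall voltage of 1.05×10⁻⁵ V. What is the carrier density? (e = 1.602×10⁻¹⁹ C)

n ≈ 1.03×10²⁷ m⁻³

From V_H = IB/(n e t), n = IB/(V_H e t).
n = (23.0)(0.236)/((1.05×10⁻⁵)(1.602×10⁻¹⁹)(3.14×10⁻³)) ≈ 1.03×10²⁷ m⁻³.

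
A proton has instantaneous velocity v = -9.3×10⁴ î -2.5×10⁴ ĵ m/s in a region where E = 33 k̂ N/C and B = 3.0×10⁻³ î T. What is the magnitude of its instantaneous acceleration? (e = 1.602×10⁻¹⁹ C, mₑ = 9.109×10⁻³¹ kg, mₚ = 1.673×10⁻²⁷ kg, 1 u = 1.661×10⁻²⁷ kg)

v×B = (0, 0, 75.0) N/C.
E + v×B = (0, 0, 108) N/C.
F = q(E + v×B) = (1.602×10⁻¹⁹ C)·(0, 0, 108) = (0, 0, 1.73×10⁻¹⁷) N.
|a| = |F|/m = 1.730×10⁻¹⁷/1.673×10⁻²⁷ ≈ 1.03×10¹⁰ m/s².

|a| ≈ 1.03×10¹⁰ m/s²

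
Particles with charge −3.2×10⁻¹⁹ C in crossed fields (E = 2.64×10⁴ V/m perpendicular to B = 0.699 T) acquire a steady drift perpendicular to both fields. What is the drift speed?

v_d ≈ 3.78×10⁴ m/s

The steady drift has the magnetic force balancing the electric force, so v_d = E/B.
v_d = 2.64×10⁴/0.699 = 3.78×10⁴ m/s.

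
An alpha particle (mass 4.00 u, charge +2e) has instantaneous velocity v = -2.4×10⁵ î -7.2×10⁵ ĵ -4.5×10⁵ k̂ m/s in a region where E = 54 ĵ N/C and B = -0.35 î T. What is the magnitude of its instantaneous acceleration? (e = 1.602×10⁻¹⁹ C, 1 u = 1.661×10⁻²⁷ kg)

|a| ≈ 1.43×10¹³ m/s²

v×B = (0, 1.58×10⁵, -2.52×10⁵) N/C.
E + v×B = (0, 1.58×10⁵, -2.52×10⁵) N/C.
F = q(E + v×B) = (3.204×10⁻¹⁹ C)·(0, 1.58×10⁵, -2.52×10⁵) = (0, 5.05×10⁻¹⁴, -8.07×10⁻¹⁴) N.
|a| = |F|/m = 9.522×10⁻¹⁴/6.644×10⁻²⁷ ≈ 1.43×10¹³ m/s².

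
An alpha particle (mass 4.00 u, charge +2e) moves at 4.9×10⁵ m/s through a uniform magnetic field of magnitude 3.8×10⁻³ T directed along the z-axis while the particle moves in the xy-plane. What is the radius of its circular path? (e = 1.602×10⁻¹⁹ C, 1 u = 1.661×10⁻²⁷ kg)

r ≈ 2.7 m

The magnetic force provides the centripetal force: |q|vB = mv²/r.
r = mv/(|q|B) = (6.644×10⁻²⁷)(4.9×10⁵)/((3.204×10⁻¹⁹)(3.8×10⁻³)) ≈ 2.7 m.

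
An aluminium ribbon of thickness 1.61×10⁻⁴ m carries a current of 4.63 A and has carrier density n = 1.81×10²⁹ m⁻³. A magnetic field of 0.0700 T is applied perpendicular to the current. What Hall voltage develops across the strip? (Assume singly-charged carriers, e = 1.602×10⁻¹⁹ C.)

V_H = IB/(n e t).
V_H = (4.63)(0.0700)/((1.81×10²⁹)(1.602×10⁻¹⁹)(1.61×10⁻⁴)) ≈ 6.94×10⁻⁸ V.

V_H ≈ 6.94×10⁻⁸ V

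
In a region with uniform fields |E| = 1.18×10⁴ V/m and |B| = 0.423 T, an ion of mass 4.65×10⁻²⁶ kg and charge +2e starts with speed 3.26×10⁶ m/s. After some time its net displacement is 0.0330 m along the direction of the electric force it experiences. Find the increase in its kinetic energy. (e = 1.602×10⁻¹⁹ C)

ΔKE ≈ 1.25×10⁻¹⁶ J

The magnetic force is always ⟂ v and does no work; only the electric force changes KE.
ΔKE = F_E · d = |q|E d = (3.204×10⁻¹⁹)(1.18×10⁴)(0.0330) ≈ 1.25×10⁻¹⁶ J.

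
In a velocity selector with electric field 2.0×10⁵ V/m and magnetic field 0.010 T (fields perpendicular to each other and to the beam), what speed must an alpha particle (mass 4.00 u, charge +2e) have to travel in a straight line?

For undeflected motion the electric and magnetic forces balance: qE = qvB.
v = E/B = 2.0×10⁵/0.010 = 2.0×10⁷ m/s.
The result is independent of the particle's charge and mass.

v = 2.0×10⁷ m/s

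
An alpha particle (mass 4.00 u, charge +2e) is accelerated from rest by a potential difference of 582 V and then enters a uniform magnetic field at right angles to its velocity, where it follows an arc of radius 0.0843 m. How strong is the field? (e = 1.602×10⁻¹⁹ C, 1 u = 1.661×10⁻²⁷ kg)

v = √(2|q|V/m) = √(2·3.204×10⁻¹⁹·582/6.644×10⁻²⁷) ≈ 2.369×10⁵ m/s.
B = mv/(|q|r) = (6.644×10⁻²⁷)(2.369×10⁵)/((3.204×10⁻¹⁹)(0.0843)) ≈ 0.0583 T.

B ≈ 0.0583 T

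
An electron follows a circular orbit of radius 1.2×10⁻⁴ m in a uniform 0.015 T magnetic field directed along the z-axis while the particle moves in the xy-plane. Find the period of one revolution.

T ≈ 2.4×10⁻⁹ s

The cyclotron period depends only on m, q, B: T = 2πm/(|q|B).
T = 2π(9.109×10⁻³¹)/((1.602×10⁻¹⁹)(0.015)) ≈ 2.4×10⁻⁹ s.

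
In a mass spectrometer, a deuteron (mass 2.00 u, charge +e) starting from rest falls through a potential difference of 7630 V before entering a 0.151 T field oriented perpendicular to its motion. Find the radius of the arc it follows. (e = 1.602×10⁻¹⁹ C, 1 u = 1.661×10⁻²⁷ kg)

Acceleration: |q|V = ½mv² ⇒ v = √(2|q|V/m) = √(2·1.602×10⁻¹⁹·7630/3.322×10⁻²⁷) ≈ 8.578×10⁵ m/s.
In the field: r = mv/(|q|B) = (3.322×10⁻²⁷)(8.578×10⁵)/((1.602×10⁻¹⁹)(0.151)) ≈ 0.118 m.

r ≈ 0.118 m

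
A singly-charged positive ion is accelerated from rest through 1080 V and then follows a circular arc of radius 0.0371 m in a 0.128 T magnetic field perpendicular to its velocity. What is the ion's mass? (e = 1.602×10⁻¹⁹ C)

m ≈ 1.67×10⁻²⁷ kg

Combine |q|V = ½mv² and r = mv/(|q|B): eliminate v to get m = qB²r²/(2V).
m = (1.602×10⁻¹⁹)(0.128)²(0.0371)²/(2·1080) ≈ 1.67×10⁻²⁷ kg.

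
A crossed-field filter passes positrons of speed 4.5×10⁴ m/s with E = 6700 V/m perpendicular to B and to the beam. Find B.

Balance of forces in the selector: qE = qvB ⇒ B = E/v.
B = 6700/4.5×10⁴ = 0.15 T.

B = 0.15 T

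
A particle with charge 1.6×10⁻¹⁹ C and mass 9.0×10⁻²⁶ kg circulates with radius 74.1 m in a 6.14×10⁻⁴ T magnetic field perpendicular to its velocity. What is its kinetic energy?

KE ≈ 1840 eV

v = |q|Br/m, then KE = ½mv² = (qBr)²/(2m).
v = (1.6×10⁻¹⁹)(6.14×10⁻⁴)(74.1)/9.0×10⁻²⁶ ≈ 8.088×10⁴ m/s.
KE = ½(9.0×10⁻²⁶)(8.088×10⁴)² ≈ 2.94×10⁻¹⁶ J = 1840 eV.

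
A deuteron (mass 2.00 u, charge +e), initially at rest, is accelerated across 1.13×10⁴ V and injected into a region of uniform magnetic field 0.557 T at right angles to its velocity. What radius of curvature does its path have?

r ≈ 0.0389 m

Acceleration: |q|V = ½mv² ⇒ v = √(2|q|V/m) = √(2·1.602×10⁻¹⁹·1.13×10⁴/3.322×10⁻²⁷) ≈ 1.044×10⁶ m/s.
In the field: r = mv/(|q|B) = (3.322×10⁻²⁷)(1.044×10⁶)/((1.602×10⁻¹⁹)(0.557)) ≈ 0.0389 m.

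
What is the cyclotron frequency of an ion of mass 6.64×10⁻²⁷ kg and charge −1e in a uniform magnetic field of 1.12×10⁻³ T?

f ≈ 4300 Hz

f = |q|B/(2πm).
f = (1.602×10⁻¹⁹)(1.12×10⁻³)/(2π·6.64×10⁻²⁷) ≈ 4300 Hz.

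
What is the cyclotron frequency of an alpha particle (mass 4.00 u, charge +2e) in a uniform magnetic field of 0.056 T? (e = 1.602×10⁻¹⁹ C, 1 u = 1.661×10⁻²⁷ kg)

f ≈ 4.3×10⁵ Hz

f = |q|B/(2πm).
f = (3.204×10⁻¹⁹)(0.056)/(2π·6.644×10⁻²⁷) ≈ 4.3×10⁵ Hz.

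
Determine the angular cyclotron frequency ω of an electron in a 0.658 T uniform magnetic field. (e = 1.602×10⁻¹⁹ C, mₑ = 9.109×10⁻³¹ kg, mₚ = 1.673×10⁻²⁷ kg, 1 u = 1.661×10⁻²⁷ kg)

ω ≈ 1.16×10¹¹ rad/s

ω = |q|B/m.
ω = (1.602×10⁻¹⁹)(0.658)/9.109×10⁻³¹ ≈ 1.16×10¹¹ rad/s.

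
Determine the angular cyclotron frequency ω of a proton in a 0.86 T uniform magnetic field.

ω ≈ 8.2×10⁷ rad/s

ω = |q|B/m.
ω = (1.602×10⁻¹⁹)(0.86)/1.673×10⁻²⁷ ≈ 8.2×10⁷ rad/s.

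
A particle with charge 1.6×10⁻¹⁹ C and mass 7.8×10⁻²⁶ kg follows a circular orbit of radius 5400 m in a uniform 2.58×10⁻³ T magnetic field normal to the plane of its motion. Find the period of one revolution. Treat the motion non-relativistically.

T ≈ 1.19×10⁻³ s

The cyclotron period depends only on m, q, B: T = 2πm/(|q|B).
T = 2π(7.8×10⁻²⁶)/((1.6×10⁻¹⁹)(2.58×10⁻³)) ≈ 1.19×10⁻³ s.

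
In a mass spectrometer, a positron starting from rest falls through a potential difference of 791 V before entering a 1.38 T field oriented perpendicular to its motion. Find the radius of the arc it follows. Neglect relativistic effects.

r ≈ 6.87×10⁻⁵ m

Acceleration: |q|V = ½mv² ⇒ v = √(2|q|V/m) = √(2·1.602×10⁻¹⁹·791/9.109×10⁻³¹) ≈ 1.668×10⁷ m/s.
In the field: r = mv/(|q|B) = (9.109×10⁻³¹)(1.668×10⁷)/((1.602×10⁻¹⁹)(1.38)) ≈ 6.87×10⁻⁵ m.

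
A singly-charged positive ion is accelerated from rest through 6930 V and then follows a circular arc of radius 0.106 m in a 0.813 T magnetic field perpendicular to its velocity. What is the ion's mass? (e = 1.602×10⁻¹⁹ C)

m ≈ 8.58×10⁻²⁶ kg

Combine |q|V = ½mv² and r = mv/(|q|B): eliminate v to get m = qB²r²/(2V).
m = (1.602×10⁻¹⁹)(0.813)²(0.106)²/(2·6930) ≈ 8.58×10⁻²⁶ kg.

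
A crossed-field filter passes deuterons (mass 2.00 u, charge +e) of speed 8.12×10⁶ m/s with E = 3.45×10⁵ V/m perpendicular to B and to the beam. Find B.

Balance of forces in the selector: qE = qvB ⇒ B = E/v.
B = 3.45×10⁵/8.12×10⁶ = 0.0425 T.

B = 0.0425 T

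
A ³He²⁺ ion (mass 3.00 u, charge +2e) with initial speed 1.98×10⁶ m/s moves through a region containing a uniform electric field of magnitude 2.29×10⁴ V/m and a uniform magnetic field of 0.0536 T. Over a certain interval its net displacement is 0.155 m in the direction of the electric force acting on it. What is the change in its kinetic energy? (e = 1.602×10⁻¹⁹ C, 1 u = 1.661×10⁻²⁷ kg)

ΔKE ≈ 1.14×10⁻¹⁵ J

The magnetic force is always ⟂ v and does no work; only the electric force changes KE.
ΔKE = F_E · d = |q|E d = (3.204×10⁻¹⁹)(2.29×10⁴)(0.155) ≈ 1.14×10⁻¹⁵ J.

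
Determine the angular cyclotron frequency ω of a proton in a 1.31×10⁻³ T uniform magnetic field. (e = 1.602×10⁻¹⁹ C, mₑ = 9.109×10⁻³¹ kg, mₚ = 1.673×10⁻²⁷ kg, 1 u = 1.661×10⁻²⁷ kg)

ω ≈ 1.25×10⁵ rad/s

ω = |q|B/m.
ω = (1.602×10⁻¹⁹)(1.31×10⁻³)/1.673×10⁻²⁷ ≈ 1.25×10⁵ rad/s.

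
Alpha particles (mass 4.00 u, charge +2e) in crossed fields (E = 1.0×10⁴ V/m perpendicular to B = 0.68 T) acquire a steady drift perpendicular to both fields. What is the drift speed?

v_d ≈ 1.5×10⁴ m/s

The E×B drift speed is v_d = E/B.
v_d = 1.0×10⁴/0.68 = 1.5×10⁴ m/s.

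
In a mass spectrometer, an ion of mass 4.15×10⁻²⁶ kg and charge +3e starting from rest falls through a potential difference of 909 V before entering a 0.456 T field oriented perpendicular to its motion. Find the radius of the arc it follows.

Acceleration: |q|V = ½mv² ⇒ v = √(2|q|V/m) = √(2·4.806×10⁻¹⁹·909/4.15×10⁻²⁶) ≈ 1.451×10⁵ m/s.
In the field: r = mv/(|q|B) = (4.15×10⁻²⁶)(1.451×10⁵)/((4.806×10⁻¹⁹)(0.456)) ≈ 0.0275 m.

r ≈ 0.0275 m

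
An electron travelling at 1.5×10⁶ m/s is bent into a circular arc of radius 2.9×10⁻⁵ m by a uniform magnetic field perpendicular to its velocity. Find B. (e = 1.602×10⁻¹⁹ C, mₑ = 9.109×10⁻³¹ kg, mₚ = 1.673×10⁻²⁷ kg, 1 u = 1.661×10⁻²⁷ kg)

B ≈ 0.29 T

From |q|vB = mv²/r, B = mv/(|q|r).
B = (9.109×10⁻³¹)(1.5×10⁶)/((1.602×10⁻¹⁹)(2.9×10⁻⁵)) ≈ 0.29 T.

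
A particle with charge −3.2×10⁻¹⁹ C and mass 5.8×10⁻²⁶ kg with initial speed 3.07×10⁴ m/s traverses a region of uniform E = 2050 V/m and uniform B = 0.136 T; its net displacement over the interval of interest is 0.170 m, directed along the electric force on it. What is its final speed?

v_f ≈ 6.92×10⁴ m/s

B does no work; ΔKE = |q|E d.
½mv_f² = ½mv₀² + |q|Ed = ½(5.8×10⁻²⁶)(3.07×10⁴)² + (3.2×10⁻¹⁹)(2050)(0.170) ≈ 2.733×10⁻¹⁷ J + 1.115×10⁻¹⁶ J ≈ 1.389×10⁻¹⁶ J.
v_f = √(2·1.389×10⁻¹⁶/5.8×10⁻²⁶) ≈ 6.92×10⁴ m/s.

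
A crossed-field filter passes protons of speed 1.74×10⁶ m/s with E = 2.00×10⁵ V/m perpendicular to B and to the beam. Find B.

Balance of forces in the selector: qE = qvB ⇒ B = E/v.
B = 2.00×10⁵/1.74×10⁶ = 0.115 T.

B = 0.115 T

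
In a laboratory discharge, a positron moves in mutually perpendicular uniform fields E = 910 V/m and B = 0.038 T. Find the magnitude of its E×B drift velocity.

In crossed fields the guiding centre drifts at v_d = |E×B|/B² = E/B, independent of charge and mass.
v_d = 910/0.038 = 2.4×10⁴ m/s.

v_d ≈ 2.4×10⁴ m/s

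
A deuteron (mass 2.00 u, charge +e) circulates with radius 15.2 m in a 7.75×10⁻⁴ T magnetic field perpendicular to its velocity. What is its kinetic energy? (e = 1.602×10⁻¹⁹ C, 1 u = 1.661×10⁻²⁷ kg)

KE ≈ 5.36×10⁻¹⁶ J

v = |q|Br/m, then KE = ½mv² = (qBr)²/(2m).
v = (1.602×10⁻¹⁹)(7.75×10⁻⁴)(15.2)/3.322×10⁻²⁷ ≈ 5.681×10⁵ m/s.
KE = ½(3.322×10⁻²⁷)(5.681×10⁵)² ≈ 5.36×10⁻¹⁶ J.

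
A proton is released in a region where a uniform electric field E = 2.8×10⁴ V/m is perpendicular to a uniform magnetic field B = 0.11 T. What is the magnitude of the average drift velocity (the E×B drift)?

v_d ≈ 2.5×10⁵ m/s

In crossed fields the guiding centre drifts at v_d = |E×B|/B² = E/B, independent of charge and mass.
v_d = 2.8×10⁴/0.11 = 2.5×10⁵ m/s.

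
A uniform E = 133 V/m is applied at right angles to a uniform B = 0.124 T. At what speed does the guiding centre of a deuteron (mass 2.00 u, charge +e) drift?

v_d ≈ 1070 m/s

The E×B drift speed is v_d = E/B.
v_d = 133/0.124 = 1070 m/s.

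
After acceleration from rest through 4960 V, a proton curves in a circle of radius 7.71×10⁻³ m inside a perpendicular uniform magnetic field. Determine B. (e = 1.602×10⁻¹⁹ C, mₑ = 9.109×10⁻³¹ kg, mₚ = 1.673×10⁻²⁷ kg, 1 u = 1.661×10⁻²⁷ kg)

B ≈ 1.32 T

v = √(2|q|V/m) = √(2·1.602×10⁻¹⁹·4960/1.673×10⁻²⁷) ≈ 9.746×10⁵ m/s.
B = mv/(|q|r) = (1.673×10⁻²⁷)(9.746×10⁵)/((1.602×10⁻¹⁹)(7.71×10⁻³)) ≈ 1.32 T.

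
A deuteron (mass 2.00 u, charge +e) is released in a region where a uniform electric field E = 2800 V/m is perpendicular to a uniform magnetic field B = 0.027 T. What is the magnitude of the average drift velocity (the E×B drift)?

v_d ≈ 1.0×10⁵ m/s

The steady drift has the magnetic force balancing the electric force, so v_d = E/B.
v_d = 2800/0.027 = 1.0×10⁵ m/s.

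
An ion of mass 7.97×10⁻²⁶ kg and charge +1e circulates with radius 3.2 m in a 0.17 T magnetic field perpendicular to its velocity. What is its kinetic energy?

v = |q|Br/m, then KE = ½mv² = (qBr)²/(2m).
v = (1.602×10⁻¹⁹)(0.17)(3.2)/7.97×10⁻²⁶ ≈ 1.093×10⁶ m/s.
KE = ½(7.97×10⁻²⁶)(1.093×10⁶)² ≈ 4.8×10⁻¹⁴ J.

KE ≈ 4.8×10⁻¹⁴ J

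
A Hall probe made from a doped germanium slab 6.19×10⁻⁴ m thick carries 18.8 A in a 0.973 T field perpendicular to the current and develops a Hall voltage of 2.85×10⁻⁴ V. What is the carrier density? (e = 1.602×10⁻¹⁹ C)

From V_H = IB/(n e t), n = IB/(V_H e t).
n = (18.8)(0.973)/((2.85×10⁻⁴)(1.602×10⁻¹⁹)(6.19×10⁻⁴)) ≈ 6.47×10²⁶ m⁻³.

n ≈ 6.47×10²⁶ m⁻³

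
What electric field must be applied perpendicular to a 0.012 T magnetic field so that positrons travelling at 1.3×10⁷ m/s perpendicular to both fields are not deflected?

E = 1.6×10⁵ V/m

For straight-line motion qE = qvB, so E = vB.
E = 1.3×10⁷ × 0.012 = 1.6×10⁵ V/m.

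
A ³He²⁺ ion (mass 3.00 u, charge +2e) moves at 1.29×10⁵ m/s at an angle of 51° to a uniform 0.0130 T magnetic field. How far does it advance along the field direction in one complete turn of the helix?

v∥ = v cosθ = 1.29×10⁵·cos51° ≈ 8.118×10⁴ m/s.
T = 2πm/(|q|B) = 2π(4.983×10⁻²⁷)/((3.204×10⁻¹⁹)(0.0130)) ≈ 7.517×10⁻⁶ s.
pitch = v∥ T = (8.118×10⁴)(7.517×10⁻⁶) ≈ 0.610 m.

p ≈ 0.610 m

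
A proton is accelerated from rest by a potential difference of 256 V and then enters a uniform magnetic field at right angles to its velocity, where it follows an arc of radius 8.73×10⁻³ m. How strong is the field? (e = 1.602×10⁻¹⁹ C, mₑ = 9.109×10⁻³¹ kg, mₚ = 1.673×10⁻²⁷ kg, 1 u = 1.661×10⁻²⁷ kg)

B ≈ 0.265 T

v = √(2|q|V/m) = √(2·1.602×10⁻¹⁹·256/1.673×10⁻²⁷) ≈ 2.214×10⁵ m/s.
B = mv/(|q|r) = (1.673×10⁻²⁷)(2.214×10⁵)/((1.602×10⁻¹⁹)(8.73×10⁻³)) ≈ 0.265 T.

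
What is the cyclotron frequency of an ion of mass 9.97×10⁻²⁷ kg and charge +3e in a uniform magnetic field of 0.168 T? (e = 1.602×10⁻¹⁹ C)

f ≈ 1.29×10⁶ Hz

f = |q|B/(2πm).
f = (4.806×10⁻¹⁹)(0.168)/(2π·9.97×10⁻²⁷) ≈ 1.29×10⁶ Hz.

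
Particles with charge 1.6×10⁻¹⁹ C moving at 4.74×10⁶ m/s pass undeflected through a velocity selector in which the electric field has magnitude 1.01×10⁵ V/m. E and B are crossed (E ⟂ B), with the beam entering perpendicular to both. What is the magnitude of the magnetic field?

B = 0.0213 T

Balance of forces in the selector: qE = qvB ⇒ B = E/v.
B = 1.01×10⁵/4.74×10⁶ = 0.0213 T.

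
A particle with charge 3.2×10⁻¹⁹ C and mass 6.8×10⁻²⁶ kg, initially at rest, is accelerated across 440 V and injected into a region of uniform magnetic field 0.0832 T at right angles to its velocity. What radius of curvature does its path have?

r ≈ 0.164 m

Acceleration: |q|V = ½mv² ⇒ v = √(2|q|V/m) = √(2·3.2×10⁻¹⁹·440/6.8×10⁻²⁶) ≈ 6.435×10⁴ m/s.
In the field: r = mv/(|q|B) = (6.8×10⁻²⁶)(6.435×10⁴)/((3.2×10⁻¹⁹)(0.0832)) ≈ 0.164 m.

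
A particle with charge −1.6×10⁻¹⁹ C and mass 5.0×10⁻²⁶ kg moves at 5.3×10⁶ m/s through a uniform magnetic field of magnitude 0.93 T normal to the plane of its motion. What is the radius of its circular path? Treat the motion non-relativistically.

The magnetic force provides the centripetal force: |q|vB = mv²/r.
r = mv/(|q|B) = (5.0×10⁻²⁶)(5.3×10⁶)/((1.6×10⁻¹⁹)(0.93)) ≈ 1.8 m.

r ≈ 1.8 m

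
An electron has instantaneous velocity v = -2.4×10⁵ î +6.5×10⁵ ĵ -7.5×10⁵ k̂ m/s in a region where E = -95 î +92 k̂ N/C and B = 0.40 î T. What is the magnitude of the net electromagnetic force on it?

v×B = (0, -3.00×10⁵, -2.60×10⁵) N/C.
E + v×B = (-95.0, -3.00×10⁵, -2.60×10⁵) N/C.
F = q(E + v×B) = (−1.602×10⁻¹⁹ C)·(-95.0, -3.00×10⁵, -2.60×10⁵) = (1.52×10⁻¹⁷, 4.81×10⁻¹⁴, 4.16×10⁻¹⁴) N.
|F| = 6.36×10⁻¹⁴ N.

|F| ≈ 6.36×10⁻¹⁴ N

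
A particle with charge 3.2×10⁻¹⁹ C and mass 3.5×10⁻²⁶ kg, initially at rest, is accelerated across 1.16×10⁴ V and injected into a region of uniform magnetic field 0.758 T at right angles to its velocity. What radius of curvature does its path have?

Acceleration: |q|V = ½mv² ⇒ v = √(2|q|V/m) = √(2·3.2×10⁻¹⁹·1.16×10⁴/3.5×10⁻²⁶) ≈ 4.606×10⁵ m/s.
In the field: r = mv/(|q|B) = (3.5×10⁻²⁶)(4.606×10⁵)/((3.2×10⁻¹⁹)(0.758)) ≈ 0.0665 m.

r ≈ 0.0665 m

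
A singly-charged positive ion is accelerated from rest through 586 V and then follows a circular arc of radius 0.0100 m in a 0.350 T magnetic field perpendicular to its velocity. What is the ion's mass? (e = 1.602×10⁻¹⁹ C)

m ≈ 1.67×10⁻²⁷ kg

Combine |q|V = ½mv² and r = mv/(|q|B): eliminate v to get m = qB²r²/(2V).
m = (1.602×10⁻¹⁹)(0.350)²(0.0100)²/(2·586) ≈ 1.67×10⁻²⁷ kg.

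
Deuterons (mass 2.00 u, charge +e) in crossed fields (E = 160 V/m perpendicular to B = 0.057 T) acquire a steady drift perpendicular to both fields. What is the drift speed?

v_d ≈ 2800 m/s

In crossed fields the guiding centre drifts at v_d = |E×B|/B² = E/B, independent of charge and mass.
v_d = 160/0.057 = 2800 m/s.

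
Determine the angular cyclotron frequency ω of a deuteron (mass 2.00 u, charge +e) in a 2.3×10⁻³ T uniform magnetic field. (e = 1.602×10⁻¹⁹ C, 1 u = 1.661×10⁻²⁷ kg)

ω ≈ 1.1×10⁵ rad/s

ω = |q|B/m.
ω = (1.602×10⁻¹⁹)(2.3×10⁻³)/3.322×10⁻²⁷ ≈ 1.1×10⁵ rad/s.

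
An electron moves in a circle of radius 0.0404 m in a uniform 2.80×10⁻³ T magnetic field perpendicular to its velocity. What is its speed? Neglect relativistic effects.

From |q|vB = mv²/r, v = |q|Br/m.
v = (1.602×10⁻¹⁹)(2.80×10⁻³)(0.0404)/9.109×10⁻³¹ ≈ 1.99×10⁷ m/s.

v ≈ 1.99×10⁷ m/s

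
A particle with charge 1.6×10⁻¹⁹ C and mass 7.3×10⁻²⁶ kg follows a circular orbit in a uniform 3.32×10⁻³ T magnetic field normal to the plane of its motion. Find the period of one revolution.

T ≈ 8.63×10⁻⁴ s

The cyclotron period depends only on m, q, B: T = 2πm/(|q|B).
T = 2π(7.3×10⁻²⁶)/((1.6×10⁻¹⁹)(3.32×10⁻³)) ≈ 8.63×10⁻⁴ s.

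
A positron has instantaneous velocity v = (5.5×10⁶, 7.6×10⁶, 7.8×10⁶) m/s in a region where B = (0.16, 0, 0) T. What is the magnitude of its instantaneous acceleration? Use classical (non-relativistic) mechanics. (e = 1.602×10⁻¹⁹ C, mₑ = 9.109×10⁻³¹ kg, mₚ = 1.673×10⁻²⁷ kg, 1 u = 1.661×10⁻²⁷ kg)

v×B = (0, 1.25×10⁶, -1.22×10⁶) N/C.
F = q v×B = (1.602×10⁻¹⁹ C)·(0, 1.25×10⁶, -1.22×10⁶) = (0, 2.00×10⁻¹³, -1.95×10⁻¹³) N.
|a| = |F|/m = 2.791×10⁻¹³/9.109×10⁻³¹ ≈ 3.06×10¹⁷ m/s².

|a| ≈ 3.06×10¹⁷ m/s²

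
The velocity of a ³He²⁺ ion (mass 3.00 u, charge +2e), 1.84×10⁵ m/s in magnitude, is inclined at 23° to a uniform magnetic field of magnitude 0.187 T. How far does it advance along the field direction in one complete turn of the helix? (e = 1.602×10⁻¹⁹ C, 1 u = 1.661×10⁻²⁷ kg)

v∥ = v cosθ = 1.84×10⁵·cos23° ≈ 1.694×10⁵ m/s.
T = 2πm/(|q|B) = 2π(4.983×10⁻²⁷)/((3.204×10⁻¹⁹)(0.187)) ≈ 5.226×10⁻⁷ s.
pitch = v∥ T = (1.694×10⁵)(5.226×10⁻⁷) ≈ 0.0885 m.

p ≈ 0.0885 m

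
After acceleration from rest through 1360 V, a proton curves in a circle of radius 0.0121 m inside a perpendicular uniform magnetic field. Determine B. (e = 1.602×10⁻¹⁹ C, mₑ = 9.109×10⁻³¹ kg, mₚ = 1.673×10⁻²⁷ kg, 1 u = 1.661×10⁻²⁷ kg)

B ≈ 0.440 T

v = √(2|q|V/m) = √(2·1.602×10⁻¹⁹·1360/1.673×10⁻²⁷) ≈ 5.103×10⁵ m/s.
B = mv/(|q|r) = (1.673×10⁻²⁷)(5.103×10⁵)/((1.602×10⁻¹⁹)(0.0121)) ≈ 0.440 T.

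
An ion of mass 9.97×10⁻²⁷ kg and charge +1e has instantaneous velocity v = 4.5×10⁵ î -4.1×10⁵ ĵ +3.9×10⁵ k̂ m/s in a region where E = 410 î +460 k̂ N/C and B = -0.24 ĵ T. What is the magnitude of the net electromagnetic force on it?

v×B = (9.36×10⁴, 0, -1.08×10⁵) N/C.
E + v×B = (9.40×10⁴, 0, -1.08×10⁵) N/C.
F = q(E + v×B) = (1.602×10⁻¹⁹ C)·(9.40×10⁴, 0, -1.08×10⁵) = (1.51×10⁻¹⁴, 0, -1.72×10⁻¹⁴) N.
|F| = 2.29×10⁻¹⁴ N.

|F| ≈ 2.29×10⁻¹⁴ N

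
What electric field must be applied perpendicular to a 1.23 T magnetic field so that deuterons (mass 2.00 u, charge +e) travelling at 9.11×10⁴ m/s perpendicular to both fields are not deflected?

E = 1.12×10⁵ V/m

For straight-line motion qE = qvB, so E = vB.
E = 9.11×10⁴ × 1.23 = 1.12×10⁵ V/m.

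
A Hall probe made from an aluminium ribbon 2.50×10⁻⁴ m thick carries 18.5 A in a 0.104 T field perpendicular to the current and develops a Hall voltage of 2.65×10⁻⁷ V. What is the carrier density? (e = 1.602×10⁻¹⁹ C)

n ≈ 1.81×10²⁹ m⁻³

From V_H = IB/(n e t), n = IB/(V_H e t).
n = (18.5)(0.104)/((2.65×10⁻⁷)(1.602×10⁻¹⁹)(2.50×10⁻⁴)) ≈ 1.81×10²⁹ m⁻³.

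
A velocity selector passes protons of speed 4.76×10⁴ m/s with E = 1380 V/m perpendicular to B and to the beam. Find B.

B = 0.0290 T

Balance of forces in the selector: qE = qvB ⇒ B = E/v.
B = 1380/4.76×10⁴ = 0.0290 T.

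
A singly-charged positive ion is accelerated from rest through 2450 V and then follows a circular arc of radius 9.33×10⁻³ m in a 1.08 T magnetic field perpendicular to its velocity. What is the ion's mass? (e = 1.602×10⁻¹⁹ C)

m ≈ 3.32×10⁻²⁷ kg

Combine |q|V = ½mv² and r = mv/(|q|B): eliminate v to get m = qB²r²/(2V).
m = (1.602×10⁻¹⁹)(1.08)²(9.33×10⁻³)²/(2·2450) ≈ 3.32×10⁻²⁷ kg.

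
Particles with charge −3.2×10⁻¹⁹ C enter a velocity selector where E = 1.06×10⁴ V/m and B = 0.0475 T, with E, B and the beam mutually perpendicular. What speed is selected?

For undeflected motion the electric and magnetic forces balance: qE = qvB.
v = E/B = 1.06×10⁴/0.0475 = 2.23×10⁵ m/s.

v = 2.23×10⁵ m/s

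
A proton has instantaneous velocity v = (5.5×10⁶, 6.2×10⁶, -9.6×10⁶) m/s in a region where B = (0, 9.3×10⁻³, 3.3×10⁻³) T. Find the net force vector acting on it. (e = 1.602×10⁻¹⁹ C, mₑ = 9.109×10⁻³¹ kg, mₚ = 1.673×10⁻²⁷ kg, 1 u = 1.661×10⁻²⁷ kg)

F ≈ (1.76×10⁻¹⁴, -2.91×10⁻¹⁵, 8.19×10⁻¹⁵) N

v×B = (1.10×10⁵, -1.82×10⁴, 5.11×10⁴) N/C.
F = q v×B = (1.602×10⁻¹⁹ C)·(1.10×10⁵, -1.82×10⁴, 5.11×10⁴) = (1.76×10⁻¹⁴, -2.91×10⁻¹⁵, 8.19×10⁻¹⁵) N.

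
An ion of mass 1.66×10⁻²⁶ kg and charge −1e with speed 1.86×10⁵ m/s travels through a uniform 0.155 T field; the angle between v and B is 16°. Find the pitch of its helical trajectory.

p ≈ 0.751 m

v∥ = v cosθ = 1.86×10⁵·cos16° ≈ 1.788×10⁵ m/s.
T = 2πm/(|q|B) = 2π(1.66×10⁻²⁶)/((1.602×10⁻¹⁹)(0.155)) ≈ 4.200×10⁻⁶ s.
pitch = v∥ T = (1.788×10⁵)(4.200×10⁻⁶) ≈ 0.751 m.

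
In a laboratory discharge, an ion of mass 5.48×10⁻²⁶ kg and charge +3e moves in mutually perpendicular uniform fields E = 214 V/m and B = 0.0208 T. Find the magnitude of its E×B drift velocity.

The steady drift has the magnetic force balancing the electric force, so v_d = E/B.
v_d = 214/0.0208 = 1.03×10⁴ m/s.

v_d ≈ 1.03×10⁴ m/s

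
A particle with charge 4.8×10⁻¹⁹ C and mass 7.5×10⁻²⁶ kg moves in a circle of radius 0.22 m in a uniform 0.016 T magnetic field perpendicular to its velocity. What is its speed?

v ≈ 2.3×10⁴ m/s

From |q|vB = mv²/r, v = |q|Br/m.
v = (4.8×10⁻¹⁹)(0.016)(0.22)/7.5×10⁻²⁶ ≈ 2.3×10⁴ m/s.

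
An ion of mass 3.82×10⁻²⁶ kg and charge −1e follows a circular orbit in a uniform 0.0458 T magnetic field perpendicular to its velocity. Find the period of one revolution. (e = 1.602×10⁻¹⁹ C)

The cyclotron period depends only on m, q, B: T = 2πm/(|q|B).
T = 2π(3.82×10⁻²⁶)/((1.602×10⁻¹⁹)(0.0458)) ≈ 3.27×10⁻⁵ s.

T ≈ 3.27×10⁻⁵ s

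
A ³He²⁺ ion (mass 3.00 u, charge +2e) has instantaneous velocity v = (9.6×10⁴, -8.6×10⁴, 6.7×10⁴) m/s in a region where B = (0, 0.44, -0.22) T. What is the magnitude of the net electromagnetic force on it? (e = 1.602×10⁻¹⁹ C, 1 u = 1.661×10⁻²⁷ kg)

v×B = (-1.06×10⁴, 2.11×10⁴, 4.22×10⁴) N/C.
F = q v×B = (3.204×10⁻¹⁹ C)·(-1.06×10⁴, 2.11×10⁴, 4.22×10⁴) = (-3.38×10⁻¹⁵, 6.77×10⁻¹⁵, 1.35×10⁻¹⁴) N.
|F| = 1.55×10⁻¹⁴ N.

|F| ≈ 1.55×10⁻¹⁴ N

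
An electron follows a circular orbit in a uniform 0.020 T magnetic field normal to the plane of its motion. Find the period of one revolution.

T ≈ 1.8×10⁻⁹ s

The cyclotron period depends only on m, q, B: T = 2πm/(|q|B).
T = 2π(9.109×10⁻³¹)/((1.602×10⁻¹⁹)(0.020)) ≈ 1.8×10⁻⁹ s.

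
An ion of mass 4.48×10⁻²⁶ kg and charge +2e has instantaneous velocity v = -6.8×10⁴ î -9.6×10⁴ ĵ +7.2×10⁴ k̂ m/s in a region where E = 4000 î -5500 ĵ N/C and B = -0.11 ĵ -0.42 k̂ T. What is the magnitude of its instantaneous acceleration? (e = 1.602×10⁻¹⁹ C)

|a| ≈ 4.49×10¹¹ m/s²

v×B = (4.82×10⁴, -2.86×10⁴, 7480) N/C.
E + v×B = (5.22×10⁴, -3.41×10⁴, 7480) N/C.
F = q(E + v×B) = (3.204×10⁻¹⁹ C)·(5.22×10⁴, -3.41×10⁴, 7480) = (1.67×10⁻¹⁴, -1.09×10⁻¹⁴, 2.40×10⁻¹⁵) N.
|a| = |F|/m = 2.012×10⁻¹⁴/4.48×10⁻²⁶ ≈ 4.49×10¹¹ m/s².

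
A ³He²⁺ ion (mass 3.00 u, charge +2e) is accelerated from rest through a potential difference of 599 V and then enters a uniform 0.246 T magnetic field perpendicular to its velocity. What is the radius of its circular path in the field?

Acceleration: |q|V = ½mv² ⇒ v = √(2|q|V/m) = √(2·3.204×10⁻¹⁹·599/4.983×10⁻²⁷) ≈ 2.775×10⁵ m/s.
In the field: r = mv/(|q|B) = (4.983×10⁻²⁷)(2.775×10⁵)/((3.204×10⁻¹⁹)(0.246)) ≈ 0.0175 m.

r ≈ 0.0175 m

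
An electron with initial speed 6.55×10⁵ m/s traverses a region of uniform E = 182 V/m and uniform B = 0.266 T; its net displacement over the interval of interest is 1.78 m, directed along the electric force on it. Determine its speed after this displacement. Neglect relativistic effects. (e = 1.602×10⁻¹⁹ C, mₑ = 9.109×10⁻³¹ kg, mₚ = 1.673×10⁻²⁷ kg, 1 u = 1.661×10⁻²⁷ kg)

B does no work; ΔKE = |q|E d.
½mv_f² = ½mv₀² + |q|Ed = ½(9.109×10⁻³¹)(6.55×10⁵)² + (1.602×10⁻¹⁹)(182)(1.78) ≈ 1.954×10⁻¹⁹ J + 5.190×10⁻¹⁷ J ≈ 5.209×10⁻¹⁷ J.
v_f = √(2·5.209×10⁻¹⁷/9.109×10⁻³¹) ≈ 1.07×10⁷ m/s.

v_f ≈ 1.07×10⁷ m/s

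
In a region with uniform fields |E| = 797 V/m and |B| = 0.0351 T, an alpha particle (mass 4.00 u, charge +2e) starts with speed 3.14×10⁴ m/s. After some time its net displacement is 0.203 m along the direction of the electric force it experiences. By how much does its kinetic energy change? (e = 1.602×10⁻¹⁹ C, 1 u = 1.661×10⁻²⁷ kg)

ΔKE ≈ 5.18×10⁻¹⁷ J

The magnetic force is always ⟂ v and does no work; only the electric force changes KE.
ΔKE = F_E · d = |q|E d = (3.204×10⁻¹⁹)(797)(0.203) ≈ 5.18×10⁻¹⁷ J.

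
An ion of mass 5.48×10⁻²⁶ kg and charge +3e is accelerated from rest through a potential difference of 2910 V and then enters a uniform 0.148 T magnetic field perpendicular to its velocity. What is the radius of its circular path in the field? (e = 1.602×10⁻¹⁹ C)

Acceleration: |q|V = ½mv² ⇒ v = √(2|q|V/m) = √(2·4.806×10⁻¹⁹·2910/5.48×10⁻²⁶) ≈ 2.259×10⁵ m/s.
In the field: r = mv/(|q|B) = (5.48×10⁻²⁶)(2.259×10⁵)/((4.806×10⁻¹⁹)(0.148)) ≈ 0.174 m.

r ≈ 0.174 m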